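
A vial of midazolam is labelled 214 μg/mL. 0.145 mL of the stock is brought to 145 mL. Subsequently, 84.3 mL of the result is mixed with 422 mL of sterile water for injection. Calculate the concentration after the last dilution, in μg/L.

Overall dilution factor = 1000 × 6.006 = 6006.
214 μg/mL / 6006 = 0.0356 μg/mL = 35.6 μg/L.

35.6 μg/L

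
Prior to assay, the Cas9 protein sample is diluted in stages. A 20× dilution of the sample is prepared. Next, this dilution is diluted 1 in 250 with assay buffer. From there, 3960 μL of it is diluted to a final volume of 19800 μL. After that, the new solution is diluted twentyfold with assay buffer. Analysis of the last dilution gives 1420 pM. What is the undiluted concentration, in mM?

Overall dilution factor = 20 × 250 × 5 × 20 = 5.00 × 10⁵.
Original = 1420 pM × 5.00 × 10⁵ = 7.10 × 10⁸ pM = 0.710 mM.

0.710 mM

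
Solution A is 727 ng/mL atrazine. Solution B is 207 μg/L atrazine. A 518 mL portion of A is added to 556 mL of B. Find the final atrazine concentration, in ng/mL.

C_B = 207 μg/L = 207 ng/mL.
C_mix = (C_A·V_A + C_B·V_B)/(V_A + V_B) = (727×518 + 207×556) / 1074 = 458 ng/mL.

458 ng/mL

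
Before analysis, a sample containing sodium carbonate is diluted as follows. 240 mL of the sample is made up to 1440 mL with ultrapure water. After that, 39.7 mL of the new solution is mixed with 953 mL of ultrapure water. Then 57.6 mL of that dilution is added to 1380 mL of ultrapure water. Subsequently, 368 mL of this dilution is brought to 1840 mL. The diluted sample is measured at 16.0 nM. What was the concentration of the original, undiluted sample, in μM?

Overall dilution factor = 6 × 25.01 × 24.96 × 5 = 1.87 × 10⁴.
Original = 16.0 nM × 1.87 × 10⁴ = 3.00 × 10⁵ nM = 300 μM.

300 μM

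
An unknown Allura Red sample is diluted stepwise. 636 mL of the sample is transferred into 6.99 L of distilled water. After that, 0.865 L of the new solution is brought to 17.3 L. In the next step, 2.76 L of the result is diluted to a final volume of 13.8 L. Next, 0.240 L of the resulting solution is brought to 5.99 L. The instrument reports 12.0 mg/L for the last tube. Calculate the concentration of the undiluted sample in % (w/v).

35.9 % (w/v)

Overall dilution factor = 11.99 × 20 × 5 × 24.96 = 2.99 × 10⁴.
Original = 12.0 mg/L × 2.99 × 10⁴ = 3.59 × 10⁵ mg/L = 35.9 % (w/v).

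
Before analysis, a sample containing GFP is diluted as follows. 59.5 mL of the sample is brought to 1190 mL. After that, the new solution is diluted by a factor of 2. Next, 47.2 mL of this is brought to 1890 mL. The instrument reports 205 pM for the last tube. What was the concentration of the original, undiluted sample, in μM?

0.328 μM

Overall dilution factor = 20 × 2 × 40.04 = 1602.
Original = 205 pM × 1602 = 3.28 × 10⁵ pM = 0.328 μM.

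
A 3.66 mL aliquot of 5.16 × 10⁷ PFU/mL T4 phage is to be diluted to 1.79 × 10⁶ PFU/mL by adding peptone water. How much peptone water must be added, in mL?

V₂ = C₁V₁/C₂ = 5.16 × 10⁷ × 3.66 / 1.79 × 10⁶ = 106 mL.
Diluent to add = V₂ − V₁ = 106 − 3.66 = 102 mL.

102 mL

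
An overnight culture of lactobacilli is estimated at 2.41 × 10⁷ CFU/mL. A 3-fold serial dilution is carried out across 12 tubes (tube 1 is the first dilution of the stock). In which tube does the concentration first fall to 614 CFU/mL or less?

Tube n has concentration 2.41 × 10⁷ CFU/mL / 3ⁿ.
Need 3ⁿ ≥ 2.41 × 10⁷ CFU/mL / 614 CFU/mL = 3.93 × 10⁴, so n ≥ 9.63.
First such tube: n = 10.

tube 10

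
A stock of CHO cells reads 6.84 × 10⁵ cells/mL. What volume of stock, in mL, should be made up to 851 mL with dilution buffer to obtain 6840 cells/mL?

V₁ = C₂V₂/C₁ = 6840 × 851 / 6.84 × 10⁵ = 8.51 mL.

8.51 mL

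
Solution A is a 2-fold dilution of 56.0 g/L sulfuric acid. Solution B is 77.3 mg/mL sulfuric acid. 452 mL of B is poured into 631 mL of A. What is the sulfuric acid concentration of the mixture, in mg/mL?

C_A = 56.0 g/L / 2 = 28.0 g/L.
C_B = 77.3 mg/mL = 77.3 g/L.
C_mix = (C_A·V_A + C_B·V_B)/(V_A + V_B) = (28.0×631 + 77.3×452) / 1083 = 48.6 g/L = 48.6 mg/mL.

48.6 mg/mL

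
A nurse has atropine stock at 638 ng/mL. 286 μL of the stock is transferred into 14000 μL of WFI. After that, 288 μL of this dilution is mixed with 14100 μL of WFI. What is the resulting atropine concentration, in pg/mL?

256 pg/mL

Overall dilution factor = 49.95 × 49.96 = 2495.
638 ng/mL / 2495 = 0.256 ng/mL = 256 pg/mL.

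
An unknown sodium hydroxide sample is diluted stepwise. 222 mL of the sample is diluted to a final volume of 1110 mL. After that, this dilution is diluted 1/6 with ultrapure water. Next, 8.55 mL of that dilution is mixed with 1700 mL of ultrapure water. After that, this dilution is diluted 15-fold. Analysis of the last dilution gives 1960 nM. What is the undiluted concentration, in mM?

176 mM

Overall dilution factor = 5 × 6 × 199.8 × 15 = 8.99 × 10⁴.
Original = 1960 nM × 8.99 × 10⁴ = 1.76 × 10⁸ nM = 176 mM.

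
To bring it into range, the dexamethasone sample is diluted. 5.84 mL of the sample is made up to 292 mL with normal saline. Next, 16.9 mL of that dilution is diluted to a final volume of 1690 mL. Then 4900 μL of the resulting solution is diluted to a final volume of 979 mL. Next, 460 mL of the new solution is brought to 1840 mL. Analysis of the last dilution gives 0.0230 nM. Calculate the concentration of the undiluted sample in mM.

Overall dilution factor = 50 × 100 × 199.8 × 4 = 4.00 × 10⁶.
Original = 0.0230 nM × 4.00 × 10⁶ = 9.19 × 10⁴ nM = 0.0919 mM.

0.0919 mM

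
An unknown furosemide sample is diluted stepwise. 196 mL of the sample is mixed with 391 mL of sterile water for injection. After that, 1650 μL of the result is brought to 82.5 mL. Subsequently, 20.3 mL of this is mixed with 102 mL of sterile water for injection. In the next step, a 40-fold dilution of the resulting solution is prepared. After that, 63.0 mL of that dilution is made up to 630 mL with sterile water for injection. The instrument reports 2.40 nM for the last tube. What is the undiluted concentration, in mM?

0.866 mM

Overall dilution factor = 2.995 × 50 × 6.025 × 40 × 10 = 3.61 × 10⁵.
Original = 2.40 nM × 3.61 × 10⁵ = 8.66 × 10⁵ nM = 0.866 mM.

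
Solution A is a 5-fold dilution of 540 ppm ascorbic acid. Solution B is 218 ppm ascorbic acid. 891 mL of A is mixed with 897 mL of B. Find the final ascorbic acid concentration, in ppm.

163 ppm

C_A = 540 ppm / 5 = 108 ppm.
C_mix = (C_A·V_A + C_B·V_B)/(V_A + V_B) = (108×891 + 218×897) / 1788 = 163 ppm.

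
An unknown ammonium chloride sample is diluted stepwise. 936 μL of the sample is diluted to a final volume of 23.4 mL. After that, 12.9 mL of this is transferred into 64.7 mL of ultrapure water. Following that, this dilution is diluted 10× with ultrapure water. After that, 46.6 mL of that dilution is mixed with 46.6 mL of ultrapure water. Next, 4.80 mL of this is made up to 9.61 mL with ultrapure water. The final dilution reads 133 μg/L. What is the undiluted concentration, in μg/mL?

801 μg/mL

Overall dilution factor = 25 × 6.016 × 10 × 2 × 2.002 = 6022.
Original = 133 μg/L × 6022 = 8.01 × 10⁵ μg/L = 801 μg/mL.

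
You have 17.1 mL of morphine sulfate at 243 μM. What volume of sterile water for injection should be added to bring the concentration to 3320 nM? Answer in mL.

3320 nM = 3.32 μM.
V₂ = C₁V₁/C₂ = 243 × 17.1 / 3.32 = 1252 mL.
Diluent to add = V₂ − V₁ = 1252 − 17.1 = 1230 mL.

1230 mL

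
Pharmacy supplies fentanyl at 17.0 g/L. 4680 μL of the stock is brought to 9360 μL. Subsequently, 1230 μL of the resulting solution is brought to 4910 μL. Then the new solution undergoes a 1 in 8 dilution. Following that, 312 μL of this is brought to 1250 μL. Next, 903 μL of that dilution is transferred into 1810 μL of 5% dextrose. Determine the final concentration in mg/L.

22.1 mg/L

Overall dilution factor = 2 × 3.992 × 8 × 4.006 × 3.004 = 769.
17.0 g/L / 769 = 0.0221 g/L = 22.1 mg/L.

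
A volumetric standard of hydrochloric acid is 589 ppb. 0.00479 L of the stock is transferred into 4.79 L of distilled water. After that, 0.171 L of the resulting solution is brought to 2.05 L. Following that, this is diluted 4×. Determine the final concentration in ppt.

Overall dilution factor = 1001 × 11.99 × 4 = 4.80 × 10⁴.
589 ppb / 4.80 × 10⁴ = 0.0123 ppb = 12.3 ppt.

12.3 ppt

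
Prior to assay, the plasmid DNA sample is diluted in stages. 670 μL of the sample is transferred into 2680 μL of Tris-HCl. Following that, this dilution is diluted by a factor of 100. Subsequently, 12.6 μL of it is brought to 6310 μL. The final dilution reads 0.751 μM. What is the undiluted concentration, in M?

Overall dilution factor = 5 × 100 × 500.8 = 2.50 × 10⁵.
Original = 0.751 μM × 2.50 × 10⁵ = 1.88 × 10⁵ μM = 0.188 M.

0.188 M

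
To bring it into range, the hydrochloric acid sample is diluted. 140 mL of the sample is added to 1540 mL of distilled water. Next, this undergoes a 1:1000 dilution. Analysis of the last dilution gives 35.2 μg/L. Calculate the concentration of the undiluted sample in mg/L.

Overall dilution factor = 12 × 1000 = 1.20 × 10⁴.
Original = 35.2 μg/L × 1.20 × 10⁴ = 4.22 × 10⁵ μg/L = 422 mg/L.

422 mg/L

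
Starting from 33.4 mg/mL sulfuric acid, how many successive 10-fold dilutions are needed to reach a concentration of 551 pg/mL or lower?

8

Need 10ⁿ ≥ 6.06 × 10⁷, so n ≥ log(6.06 × 10⁷)/log(10) = 7.78.
Minimum whole steps: n = 8.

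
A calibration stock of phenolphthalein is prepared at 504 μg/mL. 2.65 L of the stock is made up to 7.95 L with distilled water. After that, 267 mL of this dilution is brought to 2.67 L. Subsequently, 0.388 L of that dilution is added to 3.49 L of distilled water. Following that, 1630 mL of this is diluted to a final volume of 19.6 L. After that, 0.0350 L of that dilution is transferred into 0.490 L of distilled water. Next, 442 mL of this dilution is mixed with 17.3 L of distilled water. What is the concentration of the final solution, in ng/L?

232 ng/L

Overall dilution factor = 3 × 10 × 9.995 × 12.02 × 15 × 40.14 = 2.17 × 10⁶.
504 μg/mL / 2.17 × 10⁶ = 2.32 × 10⁻⁴ μg/mL = 232 ng/L.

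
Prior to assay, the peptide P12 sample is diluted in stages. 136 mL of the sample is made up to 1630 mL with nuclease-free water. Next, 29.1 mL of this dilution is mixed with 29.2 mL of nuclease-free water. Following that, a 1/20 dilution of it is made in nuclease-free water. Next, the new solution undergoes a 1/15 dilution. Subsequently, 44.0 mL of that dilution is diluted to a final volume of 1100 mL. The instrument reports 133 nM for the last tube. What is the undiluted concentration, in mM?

24.0 mM

Overall dilution factor = 11.99 × 2.003 × 20 × 15 × 25 = 1.80 × 10⁵.
Original = 133 nM × 1.80 × 10⁵ = 2.40 × 10⁷ nM = 24.0 mM.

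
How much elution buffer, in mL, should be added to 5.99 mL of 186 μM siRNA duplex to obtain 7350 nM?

7350 nM = 7.35 μM.
V₂ = C₁V₁/C₂ = 186 × 5.99 / 7.35 = 152 mL.
Diluent to add = V₂ − V₁ = 152 − 5.99 = 146 mL.

146 mL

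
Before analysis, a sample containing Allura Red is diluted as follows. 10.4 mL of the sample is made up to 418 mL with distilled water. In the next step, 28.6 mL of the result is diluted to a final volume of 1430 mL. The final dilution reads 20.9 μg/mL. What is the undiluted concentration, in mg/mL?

Overall dilution factor = 40.19 × 50 = 2010.
Original = 20.9 μg/mL × 2010 = 4.20 × 10⁴ μg/mL = 42.0 mg/mL.

42.0 mg/mL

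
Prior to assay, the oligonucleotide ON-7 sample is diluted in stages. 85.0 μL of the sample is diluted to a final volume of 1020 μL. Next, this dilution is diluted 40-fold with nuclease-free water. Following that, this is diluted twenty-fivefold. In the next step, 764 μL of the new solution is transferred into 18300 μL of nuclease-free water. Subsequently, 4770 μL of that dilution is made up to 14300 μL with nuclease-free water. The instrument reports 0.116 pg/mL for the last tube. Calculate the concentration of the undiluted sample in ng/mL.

104 ng/mL

Overall dilution factor = 12 × 40 × 25 × 24.95 × 2.998 = 8.98 × 10⁵.
Original = 0.116 pg/mL × 8.98 × 10⁵ = 1.04 × 10⁵ pg/mL = 104 ng/mL.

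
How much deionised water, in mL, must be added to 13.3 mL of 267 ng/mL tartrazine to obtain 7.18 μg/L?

481 mL

7.18 μg/L = 7.18 ng/mL.
V₂ = C₁V₁/C₂ = 267 × 13.3 / 7.18 = 495 mL.
Diluent to add = V₂ − V₁ = 495 − 13.3 = 481 mL.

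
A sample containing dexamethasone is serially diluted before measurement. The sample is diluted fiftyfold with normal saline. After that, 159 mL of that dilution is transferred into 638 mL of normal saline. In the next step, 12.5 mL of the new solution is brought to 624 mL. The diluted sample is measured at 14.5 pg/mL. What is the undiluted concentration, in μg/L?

181 μg/L

Overall dilution factor = 50 × 5.013 × 49.92 = 1.25 × 10⁴.
Original = 14.5 pg/mL × 1.25 × 10⁴ = 1.81 × 10⁵ pg/mL = 181 μg/L.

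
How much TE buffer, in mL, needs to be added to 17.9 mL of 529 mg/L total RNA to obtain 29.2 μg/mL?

29.2 μg/mL = 29.2 mg/L.
V₂ = C₁V₁/C₂ = 529 × 17.9 / 29.2 = 324 mL.
Diluent to add = V₂ − V₁ = 324 − 17.9 = 306 mL.

306 mL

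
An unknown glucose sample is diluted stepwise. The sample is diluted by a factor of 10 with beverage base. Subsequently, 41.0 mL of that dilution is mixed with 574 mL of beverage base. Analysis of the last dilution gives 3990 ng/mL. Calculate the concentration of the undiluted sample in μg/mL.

598 μg/mL

Overall dilution factor = 10 × 15 = 150.
Original = 3990 ng/mL × 150 = 5.99 × 10⁵ ng/mL = 598 μg/mL.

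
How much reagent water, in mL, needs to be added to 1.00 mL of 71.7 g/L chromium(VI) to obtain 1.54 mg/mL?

1.54 mg/mL = 1.54 g/L.
V₂ = C₁V₁/C₂ = 71.7 × 1.00 / 1.54 = 46.6 mL.
Diluent to add = V₂ − V₁ = 46.6 − 1.00 = 45.6 mL.

45.6 mL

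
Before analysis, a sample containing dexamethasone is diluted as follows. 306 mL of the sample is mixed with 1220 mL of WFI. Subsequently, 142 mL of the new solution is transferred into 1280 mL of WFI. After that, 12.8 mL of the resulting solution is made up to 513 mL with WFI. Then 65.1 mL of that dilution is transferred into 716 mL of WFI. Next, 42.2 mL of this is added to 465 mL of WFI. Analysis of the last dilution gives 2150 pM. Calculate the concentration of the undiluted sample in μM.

Overall dilution factor = 4.987 × 10.01 × 40.08 × 12.00 × 12.02 = 2.89 × 10⁵.
Original = 2150 pM × 2.89 × 10⁵ = 6.21 × 10⁸ pM = 621 μM.

621 μM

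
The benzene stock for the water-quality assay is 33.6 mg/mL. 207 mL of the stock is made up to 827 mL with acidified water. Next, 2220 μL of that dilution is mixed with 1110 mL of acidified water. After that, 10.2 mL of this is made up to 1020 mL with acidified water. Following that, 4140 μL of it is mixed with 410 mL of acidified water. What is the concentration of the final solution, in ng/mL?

1.68 ng/mL

Overall dilution factor = 3.995 × 501 × 100 × 100.0 = 2.00 × 10⁷.
33.6 mg/mL / 2.00 × 10⁷ = 1.68 × 10⁻⁶ mg/mL = 1.68 ng/mL.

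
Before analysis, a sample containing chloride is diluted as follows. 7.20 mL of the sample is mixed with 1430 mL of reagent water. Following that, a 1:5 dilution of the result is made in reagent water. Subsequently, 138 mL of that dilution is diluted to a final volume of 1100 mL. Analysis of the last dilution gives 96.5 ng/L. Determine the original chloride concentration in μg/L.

768 μg/L

Overall dilution factor = 199.6 × 5 × 7.971 = 7956.
Original = 96.5 ng/L × 7956 = 7.68 × 10⁵ ng/L = 768 μg/L.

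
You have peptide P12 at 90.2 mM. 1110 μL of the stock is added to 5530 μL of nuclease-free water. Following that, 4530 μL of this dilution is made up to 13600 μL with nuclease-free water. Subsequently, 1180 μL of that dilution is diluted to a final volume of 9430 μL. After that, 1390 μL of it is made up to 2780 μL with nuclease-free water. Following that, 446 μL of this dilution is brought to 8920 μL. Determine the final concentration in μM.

Overall dilution factor = 5.982 × 3.002 × 7.992 × 2 × 20 = 5741.
90.2 mM / 5741 = 0.0157 mM = 15.7 μM.

15.7 μM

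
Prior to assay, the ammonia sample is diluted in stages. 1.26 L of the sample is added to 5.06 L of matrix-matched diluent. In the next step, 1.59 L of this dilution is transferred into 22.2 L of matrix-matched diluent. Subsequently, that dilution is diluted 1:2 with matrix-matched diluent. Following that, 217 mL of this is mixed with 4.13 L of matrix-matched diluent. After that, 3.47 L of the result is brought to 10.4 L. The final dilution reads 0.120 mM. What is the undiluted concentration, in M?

Overall dilution factor = 5.016 × 14.96 × 2 × 20.03 × 2.997 = 9012.
Original = 0.120 mM × 9012 = 1081 mM = 1.08 M.

1.08 M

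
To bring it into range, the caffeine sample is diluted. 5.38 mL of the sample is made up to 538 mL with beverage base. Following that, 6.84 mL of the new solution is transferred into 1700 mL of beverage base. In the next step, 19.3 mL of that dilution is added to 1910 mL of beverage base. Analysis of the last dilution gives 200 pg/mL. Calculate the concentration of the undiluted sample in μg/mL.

Overall dilution factor = 100 × 249.5 × 99.96 = 2.49 × 10⁶.
Original = 200 pg/mL × 2.49 × 10⁶ = 4.99 × 10⁸ pg/mL = 499 μg/mL.

499 μg/mL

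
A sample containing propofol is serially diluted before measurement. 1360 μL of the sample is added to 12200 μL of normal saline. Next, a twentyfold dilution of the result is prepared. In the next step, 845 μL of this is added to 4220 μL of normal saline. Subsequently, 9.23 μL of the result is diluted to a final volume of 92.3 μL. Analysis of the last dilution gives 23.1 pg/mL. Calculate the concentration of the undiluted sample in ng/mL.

Overall dilution factor = 9.971 × 20 × 5.994 × 10 = 1.20 × 10⁴.
Original = 23.1 pg/mL × 1.20 × 10⁴ = 2.76 × 10⁵ pg/mL = 276 ng/mL.

276 ng/mL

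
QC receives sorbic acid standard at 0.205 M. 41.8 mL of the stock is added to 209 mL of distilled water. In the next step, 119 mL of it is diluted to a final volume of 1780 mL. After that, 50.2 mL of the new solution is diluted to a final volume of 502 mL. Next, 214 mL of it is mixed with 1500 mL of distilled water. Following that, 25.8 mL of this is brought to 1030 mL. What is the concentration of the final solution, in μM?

Overall dilution factor = 6 × 14.96 × 10 × 8.009 × 39.92 = 2.87 × 10⁵.
0.205 M / 2.87 × 10⁵ = 7.14 × 10⁻⁷ M = 0.714 μM.

0.714 μM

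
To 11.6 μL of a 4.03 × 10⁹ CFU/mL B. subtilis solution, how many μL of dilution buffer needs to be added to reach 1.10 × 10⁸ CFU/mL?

413 μL

V₂ = C₁V₁/C₂ = 4.03 × 10⁹ × 11.6 / 1.10 × 10⁸ = 425 μL.
Diluent to add = V₂ − V₁ = 425 − 11.6 = 413 μL.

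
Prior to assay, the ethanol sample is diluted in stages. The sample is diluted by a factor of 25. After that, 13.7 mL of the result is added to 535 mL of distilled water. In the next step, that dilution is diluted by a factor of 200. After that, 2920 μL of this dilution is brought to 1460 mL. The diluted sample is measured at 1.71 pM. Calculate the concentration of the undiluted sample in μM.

Overall dilution factor = 25 × 40.05 × 200 × 500 = 1.00 × 10⁸.
Original = 1.71 pM × 1.00 × 10⁸ = 1.71 × 10⁸ pM = 171 μM.

171 μM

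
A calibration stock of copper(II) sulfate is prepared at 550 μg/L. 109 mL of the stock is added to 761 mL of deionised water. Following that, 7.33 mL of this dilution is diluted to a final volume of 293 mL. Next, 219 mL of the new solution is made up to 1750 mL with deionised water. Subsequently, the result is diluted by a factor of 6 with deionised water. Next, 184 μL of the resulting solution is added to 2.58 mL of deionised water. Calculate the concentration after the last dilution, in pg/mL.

Overall dilution factor = 7.982 × 39.97 × 7.991 × 6 × 15.02 = 2.30 × 10⁵.
550 μg/L / 2.30 × 10⁵ = 2.39 × 10⁻³ μg/L = 2.39 pg/mL.

2.39 pg/mL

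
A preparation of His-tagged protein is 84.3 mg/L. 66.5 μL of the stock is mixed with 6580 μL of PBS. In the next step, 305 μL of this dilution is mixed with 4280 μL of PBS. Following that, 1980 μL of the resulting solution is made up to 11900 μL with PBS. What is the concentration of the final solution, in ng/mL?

9.34 ng/mL

Overall dilution factor = 99.95 × 15.03 × 6.010 = 9030.
84.3 mg/L / 9030 = 9.34 × 10⁻³ mg/L = 9.34 ng/mL.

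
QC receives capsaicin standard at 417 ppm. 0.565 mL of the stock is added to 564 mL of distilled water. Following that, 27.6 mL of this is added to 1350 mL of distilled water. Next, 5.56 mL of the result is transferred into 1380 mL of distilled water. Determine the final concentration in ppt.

Overall dilution factor = 999.2 × 49.91 × 249.2 = 1.24 × 10⁷.
417 ppm / 1.24 × 10⁷ = 3.36 × 10⁻⁵ ppm = 33.6 ppt.

33.6 ppt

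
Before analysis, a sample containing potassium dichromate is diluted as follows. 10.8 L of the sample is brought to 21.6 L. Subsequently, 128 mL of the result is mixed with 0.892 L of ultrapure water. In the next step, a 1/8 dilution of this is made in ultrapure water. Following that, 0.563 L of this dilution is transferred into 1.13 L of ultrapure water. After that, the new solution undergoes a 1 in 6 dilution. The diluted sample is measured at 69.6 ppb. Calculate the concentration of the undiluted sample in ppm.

Overall dilution factor = 2 × 7.969 × 8 × 3.007 × 6 = 2300.
Original = 69.6 ppb × 2300 = 1.60 × 10⁵ ppb = 160 ppm.

160 ppm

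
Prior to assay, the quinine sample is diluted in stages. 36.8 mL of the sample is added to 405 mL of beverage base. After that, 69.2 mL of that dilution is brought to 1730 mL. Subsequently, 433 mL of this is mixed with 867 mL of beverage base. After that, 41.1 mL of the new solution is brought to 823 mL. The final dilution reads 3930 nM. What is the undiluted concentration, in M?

0.0709 M

Overall dilution factor = 12.01 × 25 × 3.002 × 20.02 = 1.80 × 10⁴.
Original = 3930 nM × 1.80 × 10⁴ = 7.09 × 10⁷ nM = 0.0709 M.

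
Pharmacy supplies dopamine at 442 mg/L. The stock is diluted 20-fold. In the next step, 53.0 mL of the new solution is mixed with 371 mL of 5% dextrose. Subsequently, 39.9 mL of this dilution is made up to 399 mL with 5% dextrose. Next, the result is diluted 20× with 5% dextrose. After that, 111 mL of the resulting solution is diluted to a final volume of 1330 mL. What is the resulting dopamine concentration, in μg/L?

Overall dilution factor = 20 × 8 × 10 × 20 × 11.98 = 3.83 × 10⁵.
442 mg/L / 3.83 × 10⁵ = 1.15 × 10⁻³ mg/L = 1.15 μg/L.

1.15 μg/L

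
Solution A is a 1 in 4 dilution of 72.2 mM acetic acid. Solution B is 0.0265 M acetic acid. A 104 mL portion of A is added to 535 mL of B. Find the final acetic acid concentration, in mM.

C_A = 72.2 mM / 4 = 18.1 mM.
C_B = 0.0265 M = 26.5 mM.
C_mix = (C_A·V_A + C_B·V_B)/(V_A + V_B) = (18.1×104 + 26.5×535) / 639.0 = 25.1 mM.

25.1 mM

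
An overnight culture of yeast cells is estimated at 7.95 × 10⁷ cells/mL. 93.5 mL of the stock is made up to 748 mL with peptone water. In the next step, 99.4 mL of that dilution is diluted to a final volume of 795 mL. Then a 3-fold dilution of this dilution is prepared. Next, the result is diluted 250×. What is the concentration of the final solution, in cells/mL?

1660 cells/mL

Overall dilution factor = 8 × 7.998 × 3 × 250 = 4.80 × 10⁴.
7.95 × 10⁷ cells/mL / 4.80 × 10⁴ = 1660 cells/mL.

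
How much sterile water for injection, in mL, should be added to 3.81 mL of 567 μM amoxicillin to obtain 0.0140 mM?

150 mL

0.0140 mM = 14.0 μM.
V₂ = C₁V₁/C₂ = 567 × 3.81 / 14.0 = 154 mL.
Diluent to add = V₂ − V₁ = 154 − 3.81 = 150 mL.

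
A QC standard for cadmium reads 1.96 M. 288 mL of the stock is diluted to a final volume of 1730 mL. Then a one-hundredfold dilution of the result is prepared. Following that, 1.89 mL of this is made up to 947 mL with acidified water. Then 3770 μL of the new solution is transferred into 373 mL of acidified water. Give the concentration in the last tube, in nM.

Overall dilution factor = 6.007 × 100 × 501.1 × 99.94 = 3.01 × 10⁷.
1.96 M / 3.01 × 10⁷ = 6.52 × 10⁻⁸ M = 65.2 nM.

65.2 nM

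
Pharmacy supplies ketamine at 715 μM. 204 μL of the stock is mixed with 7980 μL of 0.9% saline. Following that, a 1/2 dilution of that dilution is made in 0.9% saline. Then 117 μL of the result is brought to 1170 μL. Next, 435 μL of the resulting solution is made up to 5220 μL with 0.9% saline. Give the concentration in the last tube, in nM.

Overall dilution factor = 40.12 × 2 × 10 × 12 = 9628.
715 μM / 9628 = 0.0743 μM = 74.3 nM.

74.3 nM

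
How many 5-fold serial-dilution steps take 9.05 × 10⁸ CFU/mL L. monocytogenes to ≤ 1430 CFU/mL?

9

Need 5ⁿ ≥ 6.33 × 10⁵, so n ≥ log(6.33 × 10⁵)/log(5) = 8.30.
Minimum whole steps: n = 9.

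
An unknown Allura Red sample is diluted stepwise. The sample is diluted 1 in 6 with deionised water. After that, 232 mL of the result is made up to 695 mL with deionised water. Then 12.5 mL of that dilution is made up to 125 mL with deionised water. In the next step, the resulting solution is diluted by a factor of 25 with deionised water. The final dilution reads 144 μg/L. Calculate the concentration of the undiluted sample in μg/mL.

647 μg/mL

Overall dilution factor = 6 × 2.996 × 10 × 25 = 4494.
Original = 144 μg/L × 4494 = 6.47 × 10⁵ μg/L = 647 μg/mL.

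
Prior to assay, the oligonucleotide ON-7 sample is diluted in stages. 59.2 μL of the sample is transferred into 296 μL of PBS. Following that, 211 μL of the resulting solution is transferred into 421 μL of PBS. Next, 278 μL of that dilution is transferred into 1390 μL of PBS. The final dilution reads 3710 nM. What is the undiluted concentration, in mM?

0.400 mM

Overall dilution factor = 6 × 2.995 × 6 = 108.
Original = 3710 nM × 108 = 4.00 × 10⁵ nM = 0.400 mM.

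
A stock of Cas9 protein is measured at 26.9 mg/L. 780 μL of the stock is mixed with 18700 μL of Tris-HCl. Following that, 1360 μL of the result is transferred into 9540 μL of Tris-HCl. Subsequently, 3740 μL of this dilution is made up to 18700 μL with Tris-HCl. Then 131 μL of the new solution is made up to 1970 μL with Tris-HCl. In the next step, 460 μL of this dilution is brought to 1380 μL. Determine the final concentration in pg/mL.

Overall dilution factor = 24.97 × 8.015 × 5 × 15.04 × 3 = 4.52 × 10⁴.
26.9 mg/L / 4.52 × 10⁴ = 5.96 × 10⁻⁴ mg/L = 596 pg/mL.

596 pg/mL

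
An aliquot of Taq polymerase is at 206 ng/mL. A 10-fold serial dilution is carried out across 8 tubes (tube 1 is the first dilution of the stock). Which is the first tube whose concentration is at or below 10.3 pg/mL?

tube 5

Tube n has concentration 206 ng/mL / 10ⁿ.
Need 10ⁿ ≥ 206 ng/mL / 10.3 pg/mL = 2.00 × 10⁴, so n ≥ 4.30.
First such tube: n = 5.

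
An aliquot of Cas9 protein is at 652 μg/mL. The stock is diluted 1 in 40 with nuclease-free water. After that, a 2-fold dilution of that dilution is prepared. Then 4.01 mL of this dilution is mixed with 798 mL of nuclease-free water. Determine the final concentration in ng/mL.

Overall dilution factor = 40 × 2 × 200.0 = 1.60 × 10⁴.
652 μg/mL / 1.60 × 10⁴ = 0.0407 μg/mL = 40.7 ng/mL.

40.7 ng/mL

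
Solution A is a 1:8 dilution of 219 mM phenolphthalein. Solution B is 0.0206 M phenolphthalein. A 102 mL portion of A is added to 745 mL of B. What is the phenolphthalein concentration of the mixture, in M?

0.0214 M

C_A = 219 mM / 8 = 27.4 mM.
C_B = 0.0206 M = 20.6 mM.
C_mix = (C_A·V_A + C_B·V_B)/(V_A + V_B) = (27.4×102 + 20.6×745) / 847.0 = 21.4 mM = 0.0214 M.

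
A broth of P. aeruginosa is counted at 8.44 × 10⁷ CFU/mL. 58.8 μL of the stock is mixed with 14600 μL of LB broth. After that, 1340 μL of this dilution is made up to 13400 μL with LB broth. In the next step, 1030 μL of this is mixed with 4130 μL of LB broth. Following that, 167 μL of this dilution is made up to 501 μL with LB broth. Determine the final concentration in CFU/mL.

2250 CFU/mL

Overall dilution factor = 249.3 × 10 × 5.010 × 3 = 3.75 × 10⁴.
8.44 × 10⁷ CFU/mL / 3.75 × 10⁴ = 2250 CFU/mL.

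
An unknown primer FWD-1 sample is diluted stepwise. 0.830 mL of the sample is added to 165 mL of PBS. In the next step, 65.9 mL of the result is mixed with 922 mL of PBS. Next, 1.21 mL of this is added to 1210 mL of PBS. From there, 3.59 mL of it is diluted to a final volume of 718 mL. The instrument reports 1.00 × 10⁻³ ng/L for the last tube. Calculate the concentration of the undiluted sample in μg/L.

Overall dilution factor = 199.8 × 14.99 × 1001 × 200 = 6.00 × 10⁸.
Original = 1.00 × 10⁻³ ng/L × 6.00 × 10⁸ = 6.00 × 10⁵ ng/L = 600 μg/L.

600 μg/L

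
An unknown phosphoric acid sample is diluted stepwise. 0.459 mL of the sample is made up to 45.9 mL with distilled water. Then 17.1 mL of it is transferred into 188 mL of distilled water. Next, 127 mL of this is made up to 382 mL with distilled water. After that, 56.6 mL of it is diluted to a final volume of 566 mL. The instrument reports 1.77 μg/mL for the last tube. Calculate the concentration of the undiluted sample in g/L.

63.9 g/L

Overall dilution factor = 100 × 11.99 × 3.008 × 10 = 3.61 × 10⁴.
Original = 1.77 μg/mL × 3.61 × 10⁴ = 6.39 × 10⁴ μg/mL = 63.9 g/L.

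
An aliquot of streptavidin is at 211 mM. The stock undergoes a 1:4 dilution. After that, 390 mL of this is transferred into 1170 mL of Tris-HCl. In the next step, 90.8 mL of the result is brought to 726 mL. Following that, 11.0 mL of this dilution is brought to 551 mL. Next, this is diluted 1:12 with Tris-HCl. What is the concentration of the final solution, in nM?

2740 nM

Overall dilution factor = 4 × 4 × 7.996 × 50.09 × 12 = 7.69 × 10⁴.
211 mM / 7.69 × 10⁴ = 2.74 × 10⁻³ mM = 2740 nM.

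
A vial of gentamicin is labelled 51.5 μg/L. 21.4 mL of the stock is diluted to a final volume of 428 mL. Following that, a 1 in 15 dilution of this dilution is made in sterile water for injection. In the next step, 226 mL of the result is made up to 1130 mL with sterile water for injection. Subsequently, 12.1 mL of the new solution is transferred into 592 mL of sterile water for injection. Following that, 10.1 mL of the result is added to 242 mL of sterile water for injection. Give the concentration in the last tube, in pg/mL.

0.0276 pg/mL

Overall dilution factor = 20 × 15 × 5 × 49.93 × 24.96 = 1.87 × 10⁶.
51.5 μg/L / 1.87 × 10⁶ = 2.76 × 10⁻⁵ μg/L = 0.0276 pg/mL.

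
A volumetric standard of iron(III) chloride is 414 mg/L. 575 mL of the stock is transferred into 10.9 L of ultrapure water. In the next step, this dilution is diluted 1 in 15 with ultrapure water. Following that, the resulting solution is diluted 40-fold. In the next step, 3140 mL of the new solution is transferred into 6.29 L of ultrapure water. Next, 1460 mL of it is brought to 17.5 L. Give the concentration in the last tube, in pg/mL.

960 pg/mL

Overall dilution factor = 19.96 × 15 × 40 × 3.003 × 11.99 = 4.31 × 10⁵.
414 mg/L / 4.31 × 10⁵ = 9.60 × 10⁻⁴ mg/L = 960 pg/mL.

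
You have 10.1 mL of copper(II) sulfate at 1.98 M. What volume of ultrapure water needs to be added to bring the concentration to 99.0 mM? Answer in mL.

192 mL

99.0 mM = 0.0990 M.
V₂ = C₁V₁/C₂ = 1.98 × 10.1 / 0.0990 = 202 mL.
Diluent to add = V₂ − V₁ = 202 − 10.1 = 192 mL.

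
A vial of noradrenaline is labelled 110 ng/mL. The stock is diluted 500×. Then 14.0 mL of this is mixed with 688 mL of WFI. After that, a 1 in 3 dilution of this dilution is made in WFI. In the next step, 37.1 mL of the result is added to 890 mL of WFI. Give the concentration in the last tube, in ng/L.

0.0585 ng/L

Overall dilution factor = 500 × 50.14 × 3 × 24.99 = 1.88 × 10⁶.
110 ng/mL / 1.88 × 10⁶ = 5.85 × 10⁻⁵ ng/mL = 0.0585 ng/L.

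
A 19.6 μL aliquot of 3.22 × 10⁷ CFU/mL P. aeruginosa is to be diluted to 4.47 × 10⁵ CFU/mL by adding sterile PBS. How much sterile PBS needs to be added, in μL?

V₂ = C₁V₁/C₂ = 3.22 × 10⁷ × 19.6 / 4.47 × 10⁵ = 1412 μL.
Diluent to add = V₂ − V₁ = 1412 − 19.6 = 1390 μL.

1390 μL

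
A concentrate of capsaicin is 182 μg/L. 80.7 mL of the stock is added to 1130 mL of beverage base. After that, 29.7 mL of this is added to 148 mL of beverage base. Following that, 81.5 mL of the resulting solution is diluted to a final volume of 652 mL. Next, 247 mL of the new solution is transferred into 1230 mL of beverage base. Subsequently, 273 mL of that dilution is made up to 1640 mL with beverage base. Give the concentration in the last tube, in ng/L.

7.06 ng/L

Overall dilution factor = 15.00 × 5.983 × 8 × 5.980 × 6.007 = 2.58 × 10⁴.
182 μg/L / 2.58 × 10⁴ = 7.06 × 10⁻³ μg/L = 7.06 ng/L.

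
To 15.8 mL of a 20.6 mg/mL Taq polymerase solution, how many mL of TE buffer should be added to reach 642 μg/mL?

491 mL

642 μg/mL = 0.642 mg/mL.
V₂ = C₁V₁/C₂ = 20.6 × 15.8 / 0.642 = 507 mL.
Diluent to add = V₂ − V₁ = 507 − 15.8 = 491 mL.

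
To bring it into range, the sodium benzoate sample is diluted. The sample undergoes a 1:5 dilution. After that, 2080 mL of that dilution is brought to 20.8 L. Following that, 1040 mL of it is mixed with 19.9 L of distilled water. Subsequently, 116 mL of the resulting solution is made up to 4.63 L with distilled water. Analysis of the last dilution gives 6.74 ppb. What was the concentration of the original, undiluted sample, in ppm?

271 ppm

Overall dilution factor = 5 × 10 × 20.13 × 39.91 = 4.02 × 10⁴.
Original = 6.74 ppb × 4.02 × 10⁴ = 2.71 × 10⁵ ppb = 271 ppm.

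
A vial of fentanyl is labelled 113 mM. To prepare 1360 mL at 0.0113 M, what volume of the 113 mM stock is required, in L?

0.0113 M = 11.3 mM.
V₁ = C₂V₂/C₁ = 11.3 × 1360 / 113 = 136 mL = 0.136 L.

0.136 L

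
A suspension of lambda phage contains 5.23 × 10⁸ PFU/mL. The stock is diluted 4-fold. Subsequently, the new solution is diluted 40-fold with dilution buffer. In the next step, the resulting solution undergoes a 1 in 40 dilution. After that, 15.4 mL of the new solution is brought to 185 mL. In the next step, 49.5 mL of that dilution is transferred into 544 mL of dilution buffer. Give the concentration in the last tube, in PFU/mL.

567 PFU/mL

Overall dilution factor = 4 × 40 × 40 × 12.01 × 11.99 = 9.22 × 10⁵.
5.23 × 10⁸ PFU/mL / 9.22 × 10⁵ = 567 PFU/mL.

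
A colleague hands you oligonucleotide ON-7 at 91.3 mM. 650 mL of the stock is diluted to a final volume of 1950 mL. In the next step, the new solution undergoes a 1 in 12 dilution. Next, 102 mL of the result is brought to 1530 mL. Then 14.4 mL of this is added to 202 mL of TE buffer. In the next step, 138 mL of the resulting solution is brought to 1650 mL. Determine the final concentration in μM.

0.941 μM

Overall dilution factor = 3 × 12 × 15 × 15.03 × 11.96 = 9.70 × 10⁴.
91.3 mM / 9.70 × 10⁴ = 9.41 × 10⁻⁴ mM = 0.941 μM.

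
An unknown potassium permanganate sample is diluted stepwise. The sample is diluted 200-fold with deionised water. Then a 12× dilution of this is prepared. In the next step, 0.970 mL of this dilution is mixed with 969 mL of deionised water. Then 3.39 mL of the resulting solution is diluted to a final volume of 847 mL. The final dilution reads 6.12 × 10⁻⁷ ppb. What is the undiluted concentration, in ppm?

0.367 ppm

Overall dilution factor = 200 × 12 × 1000.0 × 249.9 = 6.00 × 10⁸.
Original = 6.12 × 10⁻⁷ ppb × 6.00 × 10⁸ = 367 ppb = 0.367 ppm.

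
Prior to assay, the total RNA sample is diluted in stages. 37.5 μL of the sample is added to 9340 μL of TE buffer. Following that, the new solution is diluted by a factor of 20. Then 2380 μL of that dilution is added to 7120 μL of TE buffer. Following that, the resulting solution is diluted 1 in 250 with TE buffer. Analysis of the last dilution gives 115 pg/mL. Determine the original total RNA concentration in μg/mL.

Overall dilution factor = 250.1 × 20 × 3.992 × 250 = 4.99 × 10⁶.
Original = 115 pg/mL × 4.99 × 10⁶ = 5.74 × 10⁸ pg/mL = 574 μg/mL.

574 μg/mL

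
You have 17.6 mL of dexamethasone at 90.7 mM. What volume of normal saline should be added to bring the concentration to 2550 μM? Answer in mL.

2550 μM = 2.55 mM.
V₂ = C₁V₁/C₂ = 90.7 × 17.6 / 2.55 = 626 mL.
Diluent to add = V₂ − V₁ = 626 − 17.6 = 608 mL.

608 mL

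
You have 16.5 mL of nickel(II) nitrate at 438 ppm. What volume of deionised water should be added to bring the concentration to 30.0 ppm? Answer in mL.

224 mL

V₂ = C₁V₁/C₂ = 438 × 16.5 / 30.0 = 241 mL.
Diluent to add = V₂ − V₁ = 241 − 16.5 = 224 mL.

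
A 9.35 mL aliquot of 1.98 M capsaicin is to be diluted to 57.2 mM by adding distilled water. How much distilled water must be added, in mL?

314 mL

57.2 mM = 0.0572 M.
V₂ = C₁V₁/C₂ = 1.98 × 9.35 / 0.0572 = 324 mL.
Diluent to add = V₂ − V₁ = 324 − 9.35 = 314 mL.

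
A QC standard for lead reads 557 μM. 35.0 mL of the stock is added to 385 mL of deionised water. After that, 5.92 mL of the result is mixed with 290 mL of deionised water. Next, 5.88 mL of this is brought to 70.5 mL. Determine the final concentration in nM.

77.4 nM

Overall dilution factor = 12 × 49.99 × 11.99 = 7192.
557 μM / 7192 = 0.0774 μM = 77.4 nM.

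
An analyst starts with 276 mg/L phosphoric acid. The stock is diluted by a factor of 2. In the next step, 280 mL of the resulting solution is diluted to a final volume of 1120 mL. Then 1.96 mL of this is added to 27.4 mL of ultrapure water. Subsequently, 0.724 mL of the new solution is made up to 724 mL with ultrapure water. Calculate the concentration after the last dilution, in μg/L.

Overall dilution factor = 2 × 4 × 14.98 × 1000 = 1.20 × 10⁵.
276 mg/L / 1.20 × 10⁵ = 2.30 × 10⁻³ mg/L = 2.30 μg/L.

2.30 μg/L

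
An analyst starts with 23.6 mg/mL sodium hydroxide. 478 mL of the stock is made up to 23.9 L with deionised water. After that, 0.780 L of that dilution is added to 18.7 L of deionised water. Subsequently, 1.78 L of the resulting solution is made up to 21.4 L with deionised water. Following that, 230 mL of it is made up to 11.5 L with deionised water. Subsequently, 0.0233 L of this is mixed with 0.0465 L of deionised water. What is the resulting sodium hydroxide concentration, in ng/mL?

Overall dilution factor = 50 × 24.97 × 12.02 × 50 × 2.996 = 2.25 × 10⁶.
23.6 mg/mL / 2.25 × 10⁶ = 1.05 × 10⁻⁵ mg/mL = 10.5 ng/mL.

10.5 ng/mL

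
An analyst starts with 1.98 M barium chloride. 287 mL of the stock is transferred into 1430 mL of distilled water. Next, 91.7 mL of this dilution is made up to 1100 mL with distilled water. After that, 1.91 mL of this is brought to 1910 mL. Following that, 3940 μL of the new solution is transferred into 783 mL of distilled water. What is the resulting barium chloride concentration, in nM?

Overall dilution factor = 5.983 × 12.00 × 1000 × 199.7 = 1.43 × 10⁷.
1.98 M / 1.43 × 10⁷ = 1.38 × 10⁻⁷ M = 138 nM.

138 nM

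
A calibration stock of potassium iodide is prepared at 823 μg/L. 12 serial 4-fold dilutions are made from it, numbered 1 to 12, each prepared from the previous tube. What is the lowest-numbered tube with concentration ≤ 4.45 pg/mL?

Tube n has concentration 823 μg/L / 4ⁿ.
Need 4ⁿ ≥ 823 μg/L / 4.45 pg/mL = 1.85 × 10⁵, so n ≥ 8.75.
First such tube: n = 9.

tube 9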